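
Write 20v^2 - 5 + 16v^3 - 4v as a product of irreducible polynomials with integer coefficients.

(2v + 1)(2v - 1)(4v + 5)

Group as (16v^3 - 4v) + (20v^2 - 5) = 4v(4v^2 - 1) + 5(4v^2 - 1).
Both groups share the factor (4v^2 - 1).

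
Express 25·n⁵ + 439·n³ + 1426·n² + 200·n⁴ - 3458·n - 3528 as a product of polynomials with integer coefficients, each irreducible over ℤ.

(5·n + 4)·(5·n - 9)·(n + 7)·(n² + 2·n + 14)

Trying the rational-root candidates, n = -7 is a root, giving the factor (n + 7) and quotient 25·n⁴ + 25·n³ + 264·n² - 422·n - 504.
Next, n = -4/5 is a root, so (5·n + 4) divides it; the quotient is 5·n³ + n² + 52·n - 126.
Continuing, n = 9/5 is a root, so (5·n - 9) is a factor; dividing leaves n² + 2·n + 14.
The quadratic n² + 2·n + 14 has discriminant -52 < 0 and is irreducible over ℤ.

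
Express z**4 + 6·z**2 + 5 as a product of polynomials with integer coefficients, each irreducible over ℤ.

Substitute u = z**2 to get a quadratic in u, then factor.
z**2 + 5 is irreducible over ℤ (always positive, so no real roots).
z**2 + 1 is irreducible over ℤ (sum of squares).

(z**2 + 1)·(z**2 + 5)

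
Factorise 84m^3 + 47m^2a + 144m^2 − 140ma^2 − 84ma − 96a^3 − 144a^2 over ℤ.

Group: 3m(28m^2 + 53ma + 48m + 24a^2 + 36a) − 4a(28m^2 + 53ma + 48m + 24a^2 + 36a); both groups contain (28m^2 + 53ma + 48m + 24a^2 + 36a), so (3m − 4a) is a factor with cofactor 28m^2 + 53ma + 48m + 24a^2 + 36a.
The cofactor groups again: 28m^2 + 53ma + 48m + 24a^2 + 36a = 4m(7m + 8a + 12) + 3a(7m + 8a + 12); both groups contain (7m + 8a + 12), giving (4m + 3a)(7m + 8a + 12).

(3m − 4a)(4m + 3a)(7m + 8a + 12)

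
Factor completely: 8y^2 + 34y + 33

(2y + 3)(4y + 11)

Need a pair with product 8·33 = 264 and sum 34: that's 22 and 12.
Split the middle term: 8y^2 + 22y + 12y + 33 = 2y(4y + 11) + 3(4y + 11).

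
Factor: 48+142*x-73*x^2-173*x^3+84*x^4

(3*x+1)*(4*x+3)*(7*x-8)*(x-2)

Testing divisors of the constant over divisors of the leading coefficient, x = -1/3 is a root, giving the factor (3*x+1) and quotient 28*x^3-67*x^2-2*x+48.
Continuing, x = 2 is a root, so (x-2) is a factor; dividing leaves 28*x^2-11*x-24.
The remaining quadratic factors as (4*x+3)(7*x-8).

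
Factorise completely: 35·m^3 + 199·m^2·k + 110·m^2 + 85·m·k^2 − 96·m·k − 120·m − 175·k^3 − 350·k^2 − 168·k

(7·m − 5·k − 6)·(m + 5·k + 4)·(5·m + 7·k)

Group: m·(35·m^2 + 24·m·k − 30·m − 35·k^2 − 42·k) + (5·k + 4)·(35·m^2 + 24·m·k − 30·m − 35·k^2 − 42·k); both groups contain (35·m^2 + 24·m·k − 30·m − 35·k^2 − 42·k), so (m + 5·k + 4) is a factor with cofactor 35·m^2 + 24·m·k − 30·m − 35·k^2 − 42·k.
The cofactor groups again: 35·m^2 + 24·m·k − 30·m − 35·k^2 − 42·k = 7·m·(5·m + 7·k) + (−5·k − 6)·(5·m + 7·k); both groups contain (5·m + 7·k), giving (7·m − 5·k − 6)·(5·m + 7·k).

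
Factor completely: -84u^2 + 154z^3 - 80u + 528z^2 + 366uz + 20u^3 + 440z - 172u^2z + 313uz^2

Group: 2u(10u^2 - 51uz + 8u - 22z^2 - 44z) + (-7z - 10)(10u^2 - 51uz + 8u - 22z^2 - 44z); both groups contain (10u^2 - 51uz + 8u - 22z^2 - 44z), so (2u - 7z - 10) is a factor with cofactor 10u^2 - 51uz + 8u - 22z^2 - 44z.
The cofactor groups again: 10u^2 - 51uz + 8u - 22z^2 - 44z = 5u(2u - 11z) + (2z + 4)(2u - 11z); both groups contain (2u - 11z), giving (5u + 2z + 4)(2u - 11z).

(2u - 11z)(2u - 7z - 10)(5u + 2z + 4)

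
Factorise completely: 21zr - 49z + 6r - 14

(3r - 7)(7z + 2)

Group as (21zr - 49z) + (6r - 14) = 7z(3r - 7) + 2(3r - 7).
Both groups share the factor (3r - 7).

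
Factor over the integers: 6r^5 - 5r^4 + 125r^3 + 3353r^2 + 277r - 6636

(2r + 3)(3r - 4)(r + 7)(r^2 - 8r + 79)

Among the possible rational roots, r = -3/2 is a root, so (2r + 3) divides it; the quotient is 3r^4 - 7r^3 + 73r^2 + 1567r - 2212.
Continuing, r = -7 is a root, so (r + 7) is a factor; dividing leaves 3r^3 - 28r^2 + 269r - 316.
Continuing, r = 4/3 is a root, so (3r - 4) is a factor; dividing leaves r^2 - 8r + 79.
The quadratic r^2 - 8r + 79 has discriminant -252 < 0 and is irreducible over ℤ.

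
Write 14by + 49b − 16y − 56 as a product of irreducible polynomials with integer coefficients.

Group as (14by + 49b) + (−16y − 56) = 7b(2y + 7) − 8(2y + 7).
Both groups share the factor (2y + 7).

(2y + 7)(7b − 8)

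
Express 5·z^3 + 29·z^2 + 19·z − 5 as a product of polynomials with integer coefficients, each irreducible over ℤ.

(5·z − 1)·(z + 1)·(z + 5)

Among the possible rational roots, z = −1 is a root, so (z + 1) is a factor; dividing leaves 5·z^2 + 24·z − 5.
The remaining quadratic factors as (z + 5)(5·z − 1).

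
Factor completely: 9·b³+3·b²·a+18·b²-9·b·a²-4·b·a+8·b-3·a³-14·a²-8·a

(b-a)·(3·b+3·a+2)·(3·b+a+4)

Group: b·(9·b²+12·b·a+18·b+3·a²+14·a+8) - a·(9·b²+12·b·a+18·b+3·a²+14·a+8); both groups contain (9·b²+12·b·a+18·b+3·a²+14·a+8), so (b-a) is a factor with cofactor 9·b²+12·b·a+18·b+3·a²+14·a+8.
The cofactor groups again: 9·b²+12·b·a+18·b+3·a²+14·a+8 = 3·b·(3·b+3·a+2) + (a+4)·(3·b+3·a+2); both groups contain (3·b+3·a+2), giving (3·b+a+4)·(3·b+3·a+2).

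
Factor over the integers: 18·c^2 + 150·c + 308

2·(3·c + 11)·(3·c + 14)

Pull out the common factor 2, then factor the remaining trinomial.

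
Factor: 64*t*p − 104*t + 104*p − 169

Group as (64*t*p − 104*t) + (104*p − 169) = 8*t*(8*p − 13) + 13*(8*p − 13).
Both groups share the factor (8*p − 13).

(8*p − 13)*(8*t + 13)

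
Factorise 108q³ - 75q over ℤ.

3q(6q + 5)(6q - 5)

Factor out 3q, leaving 36q² - 25, which is a difference of two squares.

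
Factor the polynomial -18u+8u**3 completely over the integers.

Factor out 2u, leaving 4u**2-9, which is a difference of two squares.

2u(2u+3)(2u-3)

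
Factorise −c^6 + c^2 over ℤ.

Every term has a factor of c^2; factoring it out leaves −c^4 + 1.
Recognize a difference of squares with the parts 1 and c^2.
−c^2 + 1 is again a difference of squares: (−c + 1)(c + 1).

−c^2(c + 1)(c − 1)(c^2 + 1)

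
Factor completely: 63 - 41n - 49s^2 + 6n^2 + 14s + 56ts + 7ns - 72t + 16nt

Group: 2n(3n + 8t - 7s - 7) + (7s - 9)(3n + 8t - 7s - 7); both groups contain (3n + 8t - 7s - 7).

(2n + 7s - 9)(3n + 8t - 7s - 7)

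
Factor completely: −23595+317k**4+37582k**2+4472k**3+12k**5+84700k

Testing divisors of the constant over divisors of the leading coefficient, k = −13 is a root, so (k+13) divides it; the quotient is 12k**4+161k**3+2379k**2+6655k−1815.
Next, k = 1/4 is a root, giving the factor (4k−1) and quotient 3k**3+41k**2+605k+1815.
Then k = −11/3 is a root, giving the factor (3k+11) and quotient k**2+10k+165.
The quadratic k**2+10k+165 has discriminant −560 < 0 and is irreducible over ℤ.

(3k+11)(4k−1)(k+13)(k**2+10k+165)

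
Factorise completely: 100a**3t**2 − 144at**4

Every term has a factor of 4at**2. Then 25a**2 − 36t**2 = (5a)² − (6t)².

4at**2(5a + 6t)(5a − 6t)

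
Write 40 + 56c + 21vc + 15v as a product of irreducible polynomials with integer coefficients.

(3v + 8)(7c + 5)

Group as (21vc + 15v) + (56c + 40) = 3v(7c + 5) + 8(7c + 5).
Both groups share the factor (7c + 5).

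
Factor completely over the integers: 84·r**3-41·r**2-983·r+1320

Trying the rational-root candidates, r = -15/4 is a root, giving the factor (4·r+15) and quotient 21·r**2-89·r+88.
The remaining quadratic factors as (7·r-11)(3·r-8).

(3·r-8)·(4·r+15)·(7·r-11)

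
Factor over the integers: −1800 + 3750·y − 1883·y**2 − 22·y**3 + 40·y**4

(2·y + 15)·(4·y − 5)·(5·y − 4)·(y − 6)

Trying the rational-root candidates, y = 6 is a root, so (y − 6) is a factor; dividing leaves 40·y**3 + 218·y**2 − 575·y + 300.
Continuing, y = −15/2 is a root, so (2·y + 15) is a factor; dividing leaves 20·y**2 − 41·y + 20.
The remaining quadratic factors as (4·y − 5)(5·y − 4).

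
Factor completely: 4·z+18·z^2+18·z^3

Pull out the common factor 2·z, then factor the remaining trinomial.

2·z·(3·z+1)·(3·z+2)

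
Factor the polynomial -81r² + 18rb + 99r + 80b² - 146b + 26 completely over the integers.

Group: -9r(9r - 10b + 2) + (-8b + 13)(9r - 10b + 2); both groups contain (9r - 10b + 2).

-(9r - 10b + 2)(9r + 8b - 13)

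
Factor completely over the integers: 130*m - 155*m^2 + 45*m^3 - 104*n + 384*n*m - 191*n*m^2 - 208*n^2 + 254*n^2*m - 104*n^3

Group: 2*n*(-52*n^2 + 101*n*m - 52*n - 45*m^2 + 65*m) + (-m + 2)*(-52*n^2 + 101*n*m - 52*n - 45*m^2 + 65*m); both groups contain (-52*n^2 + 101*n*m - 52*n - 45*m^2 + 65*m), so (2*n - m + 2) is a factor with cofactor -52*n^2 + 101*n*m - 52*n - 45*m^2 + 65*m.
The cofactor groups again: -52*n^2 + 101*n*m - 52*n - 45*m^2 + 65*m = -13*n*(4*n - 5*m) + (9*m - 13)*(4*n - 5*m); both groups contain (4*n - 5*m), giving -(13*n - 9*m + 13)*(4*n - 5*m).

-(4*n - 5*m)*(13*n - 9*m + 13)*(2*n - m + 2)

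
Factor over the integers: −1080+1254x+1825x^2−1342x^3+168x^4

Trying the rational-root candidates, x = 4/7 is a root, so (7x−4) is a factor; dividing leaves 24x^3−178x^2+159x+270.
Then x = −5/6 is a root, so (6x+5) is a factor; dividing leaves 4x^2−33x+54.
The remaining quadratic factors as (x−6)(4x−9).

(4x−9)(6x+5)(7x−4)(x−6)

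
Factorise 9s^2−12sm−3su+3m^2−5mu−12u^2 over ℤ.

(3s−3m−4u)(3s−m+3u)

Group: 3s(3s−m+3u) + (−3m−4u)(3s−m+3u); both groups contain (3s−m+3u).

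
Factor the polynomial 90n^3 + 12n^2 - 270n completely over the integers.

Pull out the common factor 6n, then factor the remaining trinomial.

6n(3n - 5)(5n + 9)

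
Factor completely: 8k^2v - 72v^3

Every term has a factor of 8v. Then k^2 - 9v^2 = (k)² − (3v)².

8v(k + 3v)(k - 3v)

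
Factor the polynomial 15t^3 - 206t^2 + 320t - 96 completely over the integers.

(3t - 4)(5t - 2)(t - 12)

Among the possible rational roots, t = 12 is a root, giving the factor (t - 12) and quotient 15t^2 - 26t + 8.
The remaining quadratic factors as (5t - 2)(3t - 4).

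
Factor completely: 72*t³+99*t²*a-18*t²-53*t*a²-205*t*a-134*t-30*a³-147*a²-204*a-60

Group: 8*t*(9*t²+9*t*a-9*t-10*a²-29*a-10) + (3*a+6)*(9*t²+9*t*a-9*t-10*a²-29*a-10); both groups contain (9*t²+9*t*a-9*t-10*a²-29*a-10), so (8*t+3*a+6) is a factor with cofactor 9*t²+9*t*a-9*t-10*a²-29*a-10.
The cofactor groups again: 9*t²+9*t*a-9*t-10*a²-29*a-10 = 3*t*(3*t-2*a-5) + (5*a+2)*(3*t-2*a-5); both groups contain (3*t-2*a-5), giving (3*t+5*a+2)*(3*t-2*a-5).

(3*t-2*a-5)*(8*t+3*a+6)*(3*t+5*a+2)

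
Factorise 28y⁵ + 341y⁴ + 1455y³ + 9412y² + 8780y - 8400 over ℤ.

Among the possible rational roots, y = -7/4 is a root, so (4y + 7) divides it; the quotient is 7y⁴ + 73y³ + 236y² + 1940y - 1200.
Then y = 4/7 is a root, so (7y - 4) is a factor; dividing leaves y³ + 11y² + 40y + 300.
Next, y = -10 is a root, giving the factor (y + 10) and quotient y² + y + 30.
The quadratic y² + y + 30 has discriminant -119 < 0 and is irreducible over ℤ.

(4y + 7)(7y - 4)(y + 10)(y² + y + 30)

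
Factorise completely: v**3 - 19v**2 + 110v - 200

(v - 10)(v - 4)(v - 5)

Trying the rational-root candidates, v = 10 is a root, so (v - 10) divides it; the quotient is v**2 - 9v + 20.
The remaining quadratic factors as (v - 4)(v - 5).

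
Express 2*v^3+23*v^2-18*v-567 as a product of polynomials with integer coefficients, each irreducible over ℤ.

Among the possible rational roots, v = -9 is a root, so (v+9) divides it; the quotient is 2*v^2+5*v-63.
The remaining quadratic factors as (2*v-9)(v+7).

(2*v-9)*(v+7)*(v+9)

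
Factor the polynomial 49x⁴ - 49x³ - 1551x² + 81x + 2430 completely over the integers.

Among the possible rational roots, x = -9/7 is a root, so (7x + 9) divides it; the quotient is 7x³ - 16x² - 201x + 270.
Then x = -5 is a root, giving the factor (x + 5) and quotient 7x² - 51x + 54.
The remaining quadratic factors as (7x - 9)(x - 6).

(7x + 9)(7x - 9)(x + 5)(x - 6)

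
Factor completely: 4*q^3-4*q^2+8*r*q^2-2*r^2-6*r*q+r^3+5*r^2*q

(r+2*q)*(r+2*q-2)*(r+q)

Group: r*(r^2+3*r*q+2*q^2) + (2*q-2)*(r^2+3*r*q+2*q^2); both groups contain (r^2+3*r*q+2*q^2), so (r+2*q-2) is a factor with cofactor r^2+3*r*q+2*q^2.
The cofactor groups again: r^2+3*r*q+2*q^2 = r*(r+q) + 2*q*(r+q); both groups contain (r+q), giving (r+2*q)*(r+q).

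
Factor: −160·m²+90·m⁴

Every term has a factor of 10·m². Then 9·m²−16 = (3·m)² − (4)².

10·m²·(3·m+4)·(3·m−4)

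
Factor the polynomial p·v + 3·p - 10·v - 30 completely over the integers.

Group as (p·v + 3·p) + (-10·v - 30) = p·(v + 3) - 10·(v + 3).
Both groups share the factor (v + 3).

(p - 10)·(v + 3)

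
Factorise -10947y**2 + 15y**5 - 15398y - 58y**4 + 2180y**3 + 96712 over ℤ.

(3y - 11)(5y + 14)(y - 4)(y**2 + y + 157)

Testing divisors of the constant over divisors of the leading coefficient, y = 11/3 is a root, so (3y - 11) divides it; the quotient is 5y**4 - y**3 + 723y**2 - 998y - 8792.
Next, y = 4 is a root, so (y - 4) is a factor; dividing leaves 5y**3 + 19y**2 + 799y + 2198.
Next, y = -14/5 is a root, so (5y + 14) is a factor; dividing leaves y**2 + y + 157.
The quadratic y**2 + y + 157 has discriminant -627 < 0 and is irreducible over ℤ.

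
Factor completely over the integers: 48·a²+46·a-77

Need a pair with product 48·(-77) = -3696 and sum 46: that's 88 and -42.
Split the middle term: 48·a²+88·a - 42·a-77 = 8·a·(6·a+11) - 7·(6·a+11).

(6·a+11)·(8·a-7)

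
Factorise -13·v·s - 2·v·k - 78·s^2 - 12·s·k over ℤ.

Group: -v·(13·s + 2·k) - 6·s·(13·s + 2·k); both groups contain (13·s + 2·k).

-(13·s + 2·k)·(v + 6·s)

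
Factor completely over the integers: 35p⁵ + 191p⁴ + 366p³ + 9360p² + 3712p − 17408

Trying the rational-root candidates, p = −8 is a root, giving the factor (p + 8) and quotient 35p⁴ − 89p³ + 1078p² + 736p − 2176.
Then p = 8/7 is a root, so (7p − 8) is a factor; dividing leaves 5p³ − 7p² + 146p + 272.
Next, p = −8/5 is a root, so (5p + 8) is a factor; dividing leaves p² − 3p + 34.
The quadratic p² − 3p + 34 has discriminant −127 < 0 and is irreducible over ℤ.

(5p + 8)(7p − 8)(p + 8)(p² − 3p + 34)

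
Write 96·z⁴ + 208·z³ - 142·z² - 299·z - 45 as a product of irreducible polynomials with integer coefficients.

(4·z + 9)·(4·z - 5)·(6·z + 1)·(z + 1)

By the rational root theorem, z = -1 is a root, giving the factor (z + 1) and quotient 96·z³ + 112·z² - 254·z - 45.
Continuing, z = -1/6 is a root, so (6·z + 1) is a factor; dividing leaves 16·z² + 16·z - 45.
The remaining quadratic factors as (4·z + 9)(4·z - 5).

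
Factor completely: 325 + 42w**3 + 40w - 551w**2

Among the possible rational roots, w = -5/7 is a root, so (7w + 5) divides it; the quotient is 6w**2 - 83w + 65.
The remaining quadratic factors as (6w - 5)(w - 13).

(6w - 5)(7w + 5)(w - 13)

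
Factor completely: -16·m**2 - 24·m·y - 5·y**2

Group: -4·m·(4·m + y) - 5·y·(4·m + y); both groups contain (4·m + y).

-(4·m + 5·y)·(4·m + y)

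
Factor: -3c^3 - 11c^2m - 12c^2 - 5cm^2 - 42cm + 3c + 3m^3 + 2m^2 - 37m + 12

Group: c(-3c^2 - 8cm + 3m^2 - 10m + 3) + (m + 4)(-3c^2 - 8cm + 3m^2 - 10m + 3); both groups contain (-3c^2 - 8cm + 3m^2 - 10m + 3), so (c + m + 4) is a factor with cofactor -3c^2 - 8cm + 3m^2 - 10m + 3.
The cofactor groups again: -3c^2 - 8cm + 3m^2 - 10m + 3 = -3c(c + 3m - 1) + (m - 3)(c + 3m - 1); both groups contain (c + 3m - 1), giving -(3c - m + 3)(c + 3m - 1).

-(3c - m + 3)(c + 3m - 1)(c + m + 4)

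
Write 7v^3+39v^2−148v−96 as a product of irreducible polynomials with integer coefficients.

(7v+4)(v+8)(v−3)

Among the possible rational roots, v = 3 is a root, giving the factor (v−3) and quotient 7v^2+60v+32.
The remaining quadratic factors as (7v+4)(v+8).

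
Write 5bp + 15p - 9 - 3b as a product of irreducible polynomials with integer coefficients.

Group as (5bp - 3b) + (15p - 9) = b(5p - 3) + 3(5p - 3).
Both groups share the factor (5p - 3).

(5p - 3)(b + 3)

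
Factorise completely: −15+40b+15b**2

5(3b−1)(b+3)

Pull out the common factor 5, then factor the remaining trinomial.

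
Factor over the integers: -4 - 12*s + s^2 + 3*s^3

(3*s + 1)*(s + 2)*(s - 2)

Trying the rational-root candidates, s = 2 is a root, giving the factor (s - 2) and quotient 3*s^2 + 7*s + 2.
The remaining quadratic factors as (3*s + 1)(s + 2).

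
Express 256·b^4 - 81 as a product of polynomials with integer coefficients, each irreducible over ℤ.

Write as (16·b^2)² − (9)², then factor 16·b^2 - 9 once more.

(4·b + 3)·(4·b - 3)·(16·b^2 + 9)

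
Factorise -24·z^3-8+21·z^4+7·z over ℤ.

Group as (21·z^4+7·z) + (-24·z^3-8) = 7·z·(3·z^3+1) - 8·(3·z^3+1).
Both groups share the factor (3·z^3+1).

(7·z-8)·(3·z^3+1)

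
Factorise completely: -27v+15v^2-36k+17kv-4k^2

Group: -k(4k+3v) + (5v-9)(4k+3v); both groups contain (4k+3v).

-(4k+3v)(k-5v+9)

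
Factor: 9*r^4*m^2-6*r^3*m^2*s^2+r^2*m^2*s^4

m^2*r^2*(3*r-s^2)^2

Factor out r^2*m^2 first: what remains is 9*r^2-6*r*s^2+s^4.
Recognize a perfect-square trinomial with the parts 3*r and s^2.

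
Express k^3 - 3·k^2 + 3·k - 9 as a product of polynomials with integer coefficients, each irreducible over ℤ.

(k - 3)·(k^2 + 3)

Group as (k^3 + 3·k) + (-3·k^2 - 9) = k·(k^2 + 3) - 3·(k^2 + 3).
Both groups share the factor (k^2 + 3).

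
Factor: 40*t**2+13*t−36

(5*t−4)*(8*t+9)

Need a pair with product 40·(−36) = −1440 and sum 13: that's 45 and −32.
Split the middle term: 40*t**2+45*t − 32*t−36 = 5*t*(8*t+9) − 4*(8*t+9).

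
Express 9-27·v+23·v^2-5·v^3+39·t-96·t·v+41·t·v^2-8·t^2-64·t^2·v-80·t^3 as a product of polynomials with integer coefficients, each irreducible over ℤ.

-(4·t+5·v-3)·(4·t-v+1)·(5·t-v+3)

Group: 5·t·(-16·t^2-16·t·v+8·t+5·v^2-8·v+3) + (-v+3)·(-16·t^2-16·t·v+8·t+5·v^2-8·v+3); both groups contain (-16·t^2-16·t·v+8·t+5·v^2-8·v+3), so (5·t-v+3) is a factor with cofactor -16·t^2-16·t·v+8·t+5·v^2-8·v+3.
The cofactor groups again: -16·t^2-16·t·v+8·t+5·v^2-8·v+3 = -4·t·(4·t-v+1) + (-5·v+3)·(4·t-v+1); both groups contain (4·t-v+1), giving -(4·t+5·v-3)·(4·t-v+1).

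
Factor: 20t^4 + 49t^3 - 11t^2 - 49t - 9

By the rational root theorem, t = -9/4 is a root, giving the factor (4t + 9) and quotient 5t^3 + t^2 - 5t - 1.
Next, t = 1 is a root, so (t - 1) is a factor; dividing leaves 5t^2 + 6t + 1.
The remaining quadratic factors as (5t + 1)(t + 1).

(4t + 9)(5t + 1)(t + 1)(t - 1)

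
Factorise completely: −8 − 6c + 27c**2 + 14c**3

Testing divisors of the constant over divisors of the leading coefficient, c = 4/7 is a root, so (7c − 4) divides it; the quotient is 2c**2 + 5c + 2.
The remaining quadratic factors as (2c + 1)(c + 2).

(2c + 1)(7c − 4)(c + 2)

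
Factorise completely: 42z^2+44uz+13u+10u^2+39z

(10u+14z+13)(u+3z)

Group: u(10u+14z+13) + 3z(10u+14z+13); both groups contain (10u+14z+13).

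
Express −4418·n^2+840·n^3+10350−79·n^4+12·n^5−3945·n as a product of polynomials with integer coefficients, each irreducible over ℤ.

(3·n+5)·(4·n−5)·(n−6)·(n^2−n+69)

Among the possible rational roots, n = 6 is a root, so (n−6) divides it; the quotient is 12·n^4−7·n^3+798·n^2+370·n−1725.
Next, n = −5/3 is a root, so (3·n+5) is a factor; dividing leaves 4·n^3−9·n^2+281·n−345.
Next, n = 5/4 is a root, so (4·n−5) divides it; the quotient is n^2−n+69.
The quadratic n^2−n+69 has discriminant −275 < 0 and is irreducible over ℤ.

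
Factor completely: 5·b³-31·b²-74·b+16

Among the possible rational roots, b = 8 is a root, giving the factor (b-8) and quotient 5·b²+9·b-2.
The remaining quadratic factors as (5·b-1)(b+2).

(5·b-1)·(b+2)·(b-8)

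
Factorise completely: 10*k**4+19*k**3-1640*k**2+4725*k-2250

Testing divisors of the constant over divisors of the leading coefficient, k = 3/5 is a root, so (5*k-3) is a factor; dividing leaves 2*k**3+5*k**2-325*k+750.
Then k = 5/2 is a root, so (2*k-5) divides it; the quotient is k**2+5*k-150.
The remaining quadratic factors as (k+15)(k-10).

(2*k-5)*(5*k-3)*(k+15)*(k-10)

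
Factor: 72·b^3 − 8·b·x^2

Factor out 8·b, leaving 9·b^2 − x^2, which is a difference of two squares.

8·b·(3·b + x)·(3·b − x)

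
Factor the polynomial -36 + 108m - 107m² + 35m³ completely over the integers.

(5m - 6)(7m - 6)(m - 1)

Among the possible rational roots, m = 1 is a root, so (m - 1) is a factor; dividing leaves 35m² - 72m + 36.
The remaining quadratic factors as (5m - 6)(7m - 6).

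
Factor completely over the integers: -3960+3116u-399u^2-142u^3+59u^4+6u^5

(2u+9)(3u-5)(u+11)(u^2-4u+8)

Testing divisors of the constant over divisors of the leading coefficient, u = 5/3 is a root, so (3u-5) divides it; the quotient is 2u^4+23u^3-9u^2-148u+792.
Then u = -11 is a root, so (u+11) divides it; the quotient is 2u^3+u^2-20u+72.
Then u = -9/2 is a root, so (2u+9) is a factor; dividing leaves u^2-4u+8.
The quadratic u^2-4u+8 has discriminant -16 < 0 and is irreducible over ℤ.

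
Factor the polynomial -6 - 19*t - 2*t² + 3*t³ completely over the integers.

Among the possible rational roots, t = -2 is a root, so (t + 2) is a factor; dividing leaves 3*t² - 8*t - 3.
The remaining quadratic factors as (t - 3)(3*t + 1).

(3*t + 1)*(t + 2)*(t - 3)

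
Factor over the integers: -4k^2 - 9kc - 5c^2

Group: -k(4k + 5c) - c(4k + 5c); both groups contain (4k + 5c).

-(4k + 5c)(k + c)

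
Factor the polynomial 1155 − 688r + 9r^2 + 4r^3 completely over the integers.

(4r − 7)(r + 15)(r − 11)

Trying the rational-root candidates, r = 7/4 is a root, so (4r − 7) divides it; the quotient is r^2 + 4r − 165.
The remaining quadratic factors as (r + 15)(r − 11).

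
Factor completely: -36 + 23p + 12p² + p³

(p + 4)(p + 9)(p - 1)

Among the possible rational roots, p = -9 is a root, so (p + 9) is a factor; dividing leaves p² + 3p - 4.
The remaining quadratic factors as (p - 1)(p + 4).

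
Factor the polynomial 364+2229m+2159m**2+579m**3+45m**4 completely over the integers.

Among the possible rational roots, m = -4/3 is a root, so (3m+4) is a factor; dividing leaves 15m**3+173m**2+489m+91.
Then m = -13/3 is a root, so (3m+13) is a factor; dividing leaves 5m**2+36m+7.
The remaining quadratic factors as (m+7)(5m+1).

(3m+13)(3m+4)(5m+1)(m+7)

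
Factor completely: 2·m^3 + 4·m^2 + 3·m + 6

Group as (2·m^3 + 3·m) + (4·m^2 + 6) = m·(2·m^2 + 3) + 2·(2·m^2 + 3).
Both groups share the factor (2·m^2 + 3).

(m + 2)·(2·m^2 + 3)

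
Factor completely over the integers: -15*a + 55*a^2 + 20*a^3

Pull out the common factor 5*a, then factor the remaining trinomial.

5*a*(4*a - 1)*(a + 3)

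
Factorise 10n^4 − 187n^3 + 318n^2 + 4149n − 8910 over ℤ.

Testing divisors of the constant over divisors of the leading coefficient, n = 15 is a root, so (n − 15) is a factor; dividing leaves 10n^3 − 37n^2 − 237n + 594.
Then n = 6 is a root, giving the factor (n − 6) and quotient 10n^2 + 23n − 99.
The remaining quadratic factors as (2n + 9)(5n − 11).

(2n + 9)(5n − 11)(n − 15)(n − 6)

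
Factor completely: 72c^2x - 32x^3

Every term has a factor of 8x. Then 9c^2 - 4x^2 = (3c)² − (2x)².

8x(3c + 2x)(3c - 2x)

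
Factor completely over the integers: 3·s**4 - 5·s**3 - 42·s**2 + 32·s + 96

(3·s + 4)·(s + 3)·(s - 2)·(s - 4)

Trying the rational-root candidates, s = -4/3 is a root, so (3·s + 4) is a factor; dividing leaves s**3 - 3·s**2 - 10·s + 24.
Continuing, s = 2 is a root, giving the factor (s - 2) and quotient s**2 - s - 12.
The remaining quadratic factors as (s + 3)(s - 4).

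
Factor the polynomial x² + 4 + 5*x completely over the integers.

Two integers with product 4 and sum 5 are 1 and 4.

(x + 1)*(x + 4)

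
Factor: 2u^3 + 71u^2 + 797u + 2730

(2u + 13)(u + 14)(u + 15)

Among the possible rational roots, u = -15 is a root, so (u + 15) is a factor; dividing leaves 2u^2 + 41u + 182.
The remaining quadratic factors as (u + 14)(2u + 13).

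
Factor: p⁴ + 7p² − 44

(p + 2)(p − 2)(p² + 11)

Substitute u = p² to get a quadratic in u, then factor.
p² − 4 is a difference of squares.
p² + 11 is irreducible over ℤ (always positive, so no real roots).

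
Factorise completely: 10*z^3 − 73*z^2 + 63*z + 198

Among the possible rational roots, z = 3 is a root, so (z − 3) divides it; the quotient is 10*z^2 − 43*z − 66.
The remaining quadratic factors as (2*z − 11)(5*z + 6).

(2*z − 11)*(5*z + 6)*(z − 3)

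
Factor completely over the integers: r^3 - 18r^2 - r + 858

(r + 6)(r - 11)(r - 13)

By the rational root theorem, r = -6 is a root, so (r + 6) is a factor; dividing leaves r^2 - 24r + 143.
The remaining quadratic factors as (r - 13)(r - 11).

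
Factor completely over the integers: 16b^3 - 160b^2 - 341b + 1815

(4b + 15)(4b - 11)(b - 11)

Trying the rational-root candidates, b = 11 is a root, so (b - 11) divides it; the quotient is 16b^2 + 16b - 165.
The remaining quadratic factors as (4b + 15)(4b - 11).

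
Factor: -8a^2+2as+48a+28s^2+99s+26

-(2a-4s-13)(4a+7s+2)

Group: -2a(4a+7s+2) + (4s+13)(4a+7s+2); both groups contain (4a+7s+2).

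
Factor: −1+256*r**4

Difference of squares twice: with A = 4*r and B = 1, A⁴ − B⁴ = (A² − B²)(A² + B²), and A² − B² factors again.

(4*r+1)*(4*r−1)*(16*r**2+1)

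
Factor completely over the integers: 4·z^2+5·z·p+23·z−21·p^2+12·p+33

Group: 4·z·(z+3·p+3) + (−7·p+11)·(z+3·p+3); both groups contain (z+3·p+3).

(4·z−7·p+11)·(z+3·p+3)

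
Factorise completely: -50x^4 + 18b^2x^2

Every term has a factor of 2x^2. Then 9b^2 - 25x^2 = (3b)² − (5x)².

2x^2(3b + 5x)(3b - 5x)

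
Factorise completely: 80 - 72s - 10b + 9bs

Group as (9bs - 10b) + (-72s + 80) = b(9s - 10) - 8(9s - 10).
Both groups share the factor (9s - 10).

(9s - 10)(b - 8)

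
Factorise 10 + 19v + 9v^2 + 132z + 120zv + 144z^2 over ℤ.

Group: 12z(12z + v + 1) + (9v + 10)(12z + v + 1); both groups contain (12z + v + 1).

(12z + 9v + 10)(12z + v + 1)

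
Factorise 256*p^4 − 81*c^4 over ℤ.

(4*p − 3*c)*(4*p + 3*c)*(16*p^2 + 9*c^2)

(4*p)⁴ − (3*c)⁴ = ((4*p)² − (3*c)²)((4*p)² + (3*c)²); the first factor splits again, the second (16*p^2 + 9*c^2) is irreducible.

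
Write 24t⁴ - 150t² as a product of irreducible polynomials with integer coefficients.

6t²(2t + 5)(2t - 5)

Every term has a factor of 6t². Then 4t² - 25 = (2t)² − (5)².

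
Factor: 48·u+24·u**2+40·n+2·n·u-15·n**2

-(3·n-4·u-8)·(5·n+6·u)

Group: -3·n·(5·n+6·u) + (4·u+8)·(5·n+6·u); both groups contain (5·n+6·u).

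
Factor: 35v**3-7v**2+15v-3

Group as (35v**3+15v) + (-7v**2-3) = 5v(7v**2+3) - (7v**2+3).
Both groups share the factor (7v**2+3).

(5v-1)(7v**2+3)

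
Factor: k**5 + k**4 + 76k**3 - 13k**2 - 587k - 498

Testing divisors of the constant over divisors of the leading coefficient, k = 3 is a root, so (k - 3) is a factor; dividing leaves k**4 + 4k**3 + 88k**2 + 251k + 166.
Then k = -1 is a root, so (k + 1) is a factor; dividing leaves k**3 + 3k**2 + 85k + 166.
Next, k = -2 is a root, so (k + 2) is a factor; dividing leaves k**2 + k + 83.
The quadratic k**2 + k + 83 has discriminant -331 < 0 and is irreducible over ℤ.

(k + 1)(k + 2)(k - 3)(k**2 + k + 83)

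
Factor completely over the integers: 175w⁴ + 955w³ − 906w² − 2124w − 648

Testing divisors of the constant over divisors of the leading coefficient, w = −2/5 is a root, giving the factor (5w + 2) and quotient 35w³ + 177w² − 252w − 324.
Continuing, w = −6/7 is a root, so (7w + 6) is a factor; dividing leaves 5w² + 21w − 54.
The remaining quadratic factors as (5w − 9)(w + 6).

(5w + 2)(5w − 9)(7w + 6)(w + 6)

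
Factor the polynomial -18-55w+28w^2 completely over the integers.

Need a pair with product 28·(-18) = -504 and sum -55: that's -63 and 8.
Split the middle term: 28w^2-63w + 8w-18 = 7w(4w-9) + 2(4w-9).

(4w-9)(7w+2)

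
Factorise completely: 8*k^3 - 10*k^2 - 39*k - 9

Among the possible rational roots, k = -1/4 is a root, so (4*k + 1) is a factor; dividing leaves 2*k^2 - 3*k - 9.
The remaining quadratic factors as (2*k + 3)(k - 3).

(2*k + 3)*(4*k + 1)*(k - 3)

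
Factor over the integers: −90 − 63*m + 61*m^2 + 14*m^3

Among the possible rational roots, m = 3/2 is a root, so (2*m − 3) is a factor; dividing leaves 7*m^2 + 41*m + 30.
The remaining quadratic factors as (m + 5)(7*m + 6).

(2*m − 3)*(7*m + 6)*(m + 5)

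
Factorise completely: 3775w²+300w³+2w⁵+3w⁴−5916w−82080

Among the possible rational roots, w = −5 is a root, so (w+5) is a factor; dividing leaves 2w⁴−7w³+335w²+2100w−16416.
Next, w = −8 is a root, so (w+8) is a factor; dividing leaves 2w³−23w²+519w−2052.
Then w = 9/2 is a root, so (2w−9) divides it; the quotient is w²−7w+228.
The quadratic w²−7w+228 has discriminant −863 < 0 and is irreducible over ℤ.

(2w−9)(w+5)(w+8)(w²−7w+228)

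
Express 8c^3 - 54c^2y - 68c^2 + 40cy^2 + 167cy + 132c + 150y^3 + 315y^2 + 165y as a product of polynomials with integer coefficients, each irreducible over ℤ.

Group: 4c(2c^2 - 16cy - 17c + 30y^2 + 63y + 33) + 5y(2c^2 - 16cy - 17c + 30y^2 + 63y + 33); both groups contain (2c^2 - 16cy - 17c + 30y^2 + 63y + 33), so (4c + 5y) is a factor with cofactor 2c^2 - 16cy - 17c + 30y^2 + 63y + 33.
The cofactor groups again: 2c^2 - 16cy - 17c + 30y^2 + 63y + 33 = c(2c - 10y - 11) + (-3y - 3)(2c - 10y - 11); both groups contain (2c - 10y - 11), giving (c - 3y - 3)(2c - 10y - 11).

(2c - 10y - 11)(4c + 5y)(c - 3y - 3)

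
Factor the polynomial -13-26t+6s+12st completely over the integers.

(2t+1)(6s-13)

Group as (12st+6s) + (-26t-13) = 6s(2t+1) - 13(2t+1).
Both groups share the factor (2t+1).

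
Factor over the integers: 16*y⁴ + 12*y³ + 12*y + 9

(4*y + 3)*(4*y³ + 3)

Group as (16*y⁴ + 12*y) + (12*y³ + 9) = 4*y*(4*y³ + 3) + 3*(4*y³ + 3).
Both groups share the factor (4*y³ + 3).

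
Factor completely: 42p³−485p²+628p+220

(6p−11)(7p+2)(p−10)

By the rational root theorem, p = 10 is a root, so (p−10) divides it; the quotient is 42p²−65p−22.
The remaining quadratic factors as (7p+2)(6p−11).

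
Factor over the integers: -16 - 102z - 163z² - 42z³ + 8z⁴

Testing divisors of the constant over divisors of the leading coefficient, z = 8 is a root, so (z - 8) is a factor; dividing leaves 8z³ + 22z² + 13z + 2.
Continuing, z = -2 is a root, giving the factor (z + 2) and quotient 8z² + 6z + 1.
The remaining quadratic factors as (4z + 1)(2z + 1).

(2z + 1)(4z + 1)(z + 2)(z - 8)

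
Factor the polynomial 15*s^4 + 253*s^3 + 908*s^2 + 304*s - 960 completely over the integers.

(3*s + 5)*(5*s - 4)*(s + 12)*(s + 4)

Trying the rational-root candidates, s = 4/5 is a root, so (5*s - 4) is a factor; dividing leaves 3*s^3 + 53*s^2 + 224*s + 240.
Next, s = -5/3 is a root, so (3*s + 5) is a factor; dividing leaves s^2 + 16*s + 48.
The remaining quadratic factors as (s + 4)(s + 12).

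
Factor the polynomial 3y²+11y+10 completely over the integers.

Need a pair with product 3·10 = 30 and sum 11: that's 5 and 6.
Split the middle term: 3y²+5y + 6y+10 = y(3y+5) + 2(3y+5).

(3y+5)(y+2)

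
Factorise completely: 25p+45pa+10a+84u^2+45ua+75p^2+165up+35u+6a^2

(7u+5p+2a)(12u+15p+3a+5)

Group: 12u(7u+5p+2a) + (15p+3a+5)(7u+5p+2a); both groups contain (7u+5p+2a).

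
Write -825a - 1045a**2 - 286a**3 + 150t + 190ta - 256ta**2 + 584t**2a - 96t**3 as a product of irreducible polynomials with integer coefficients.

Group: 4t(-24t**2 + 158ta + 30t - 143a**2 - 165a) + (2a + 5)(-24t**2 + 158ta + 30t - 143a**2 - 165a); both groups contain (-24t**2 + 158ta + 30t - 143a**2 - 165a), so (4t + 2a + 5) is a factor with cofactor -24t**2 + 158ta + 30t - 143a**2 - 165a.
The cofactor groups again: -24t**2 + 158ta + 30t - 143a**2 - 165a = -2t(12t - 13a - 15) + 11a(12t - 13a - 15); both groups contain (12t - 13a - 15), giving -(2t - 11a)(12t - 13a - 15).

-(2t - 11a)(12t - 13a - 15)(4t + 2a + 5)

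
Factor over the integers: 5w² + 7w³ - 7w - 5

(7w + 5)(w + 1)(w - 1)

Among the possible rational roots, w = -1 is a root, so (w + 1) is a factor; dividing leaves 7w² - 2w - 5.
The remaining quadratic factors as (7w + 5)(w - 1).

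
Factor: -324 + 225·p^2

9·(5·p + 6)·(5·p - 6)

Every term has a factor of 9. Then 25·p^2 - 36 = (5·p)² − (6)².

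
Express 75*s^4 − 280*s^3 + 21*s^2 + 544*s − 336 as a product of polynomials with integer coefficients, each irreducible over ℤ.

Testing divisors of the constant over divisors of the leading coefficient, s = 3 is a root, so (s − 3) divides it; the quotient is 75*s^3 − 55*s^2 − 144*s + 112.
Next, s = 4/5 is a root, so (5*s − 4) is a factor; dividing leaves 15*s^2 + s − 28.
The remaining quadratic factors as (5*s + 7)(3*s − 4).

(3*s − 4)*(5*s + 7)*(5*s − 4)*(s − 3)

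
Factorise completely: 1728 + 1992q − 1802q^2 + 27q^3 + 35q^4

By the rational root theorem, q = −8 is a root, so (q + 8) is a factor; dividing leaves 35q^3 − 253q^2 + 222q + 216.
Then q = 9/5 is a root, so (5q − 9) divides it; the quotient is 7q^2 − 38q − 24.
The remaining quadratic factors as (7q + 4)(q − 6).

(5q − 9)(7q + 4)(q + 8)(q − 6)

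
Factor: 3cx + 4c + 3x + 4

Group as (3cx + 4c) + (3x + 4) = c(3x + 4) + (3x + 4).
Both groups share the factor (3x + 4).

(3x + 4)(c + 1)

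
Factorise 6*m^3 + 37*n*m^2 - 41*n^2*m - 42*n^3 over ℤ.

-(3*n - 2*m)*(2*n + 3*m)*(7*n + m)

Group: 3*n*(-14*n^2 - 23*n*m - 3*m^2) - 2*m*(-14*n^2 - 23*n*m - 3*m^2); both groups contain (-14*n^2 - 23*n*m - 3*m^2), so (3*n - 2*m) is a factor with cofactor -14*n^2 - 23*n*m - 3*m^2.
The cofactor groups again: -14*n^2 - 23*n*m - 3*m^2 = -7*n*(2*n + 3*m) - m*(2*n + 3*m); both groups contain (2*n + 3*m), giving -(7*n + m)*(2*n + 3*m).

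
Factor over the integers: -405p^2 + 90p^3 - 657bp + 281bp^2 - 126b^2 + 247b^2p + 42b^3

Group: 3b(14b^2 + 73bp + 45p^2) + (2p - 9)(14b^2 + 73bp + 45p^2); both groups contain (14b^2 + 73bp + 45p^2), so (3b + 2p - 9) is a factor with cofactor 14b^2 + 73bp + 45p^2.
The cofactor groups again: 14b^2 + 73bp + 45p^2 = 2b(7b + 5p) + 9p(7b + 5p); both groups contain (7b + 5p), giving (2b + 9p)(7b + 5p).

(2b + 9p)(3b + 2p - 9)(7b + 5p)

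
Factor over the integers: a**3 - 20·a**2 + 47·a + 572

Testing divisors of the constant over divisors of the leading coefficient, a = -4 is a root, so (a + 4) divides it; the quotient is a**2 - 24·a + 143.
The remaining quadratic factors as (a - 11)(a - 13).

(a + 4)·(a - 11)·(a - 13)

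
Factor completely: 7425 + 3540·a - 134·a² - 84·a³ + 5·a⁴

(5·a + 11)·(a + 5)·(a - 15)·(a - 9)

Testing divisors of the constant over divisors of the leading coefficient, a = -5 is a root, so (a + 5) is a factor; dividing leaves 5·a³ - 109·a² + 411·a + 1485.
Continuing, a = 15 is a root, so (a - 15) is a factor; dividing leaves 5·a² - 34·a - 99.
The remaining quadratic factors as (a - 9)(5·a + 11).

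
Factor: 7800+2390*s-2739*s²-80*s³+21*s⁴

Among the possible rational roots, s = 13 is a root, so (s-13) is a factor; dividing leaves 21*s³+193*s²-230*s-600.
Next, s = -10 is a root, so (s+10) divides it; the quotient is 21*s²-17*s-60.
The remaining quadratic factors as (7*s-15)(3*s+4).

(3*s+4)*(7*s-15)*(s+10)*(s-13)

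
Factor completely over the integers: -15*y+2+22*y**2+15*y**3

(3*y-1)*(5*y-1)*(y+2)

By the rational root theorem, y = 1/3 is a root, giving the factor (3*y-1) and quotient 5*y**2+9*y-2.
The remaining quadratic factors as (y+2)(5*y-1).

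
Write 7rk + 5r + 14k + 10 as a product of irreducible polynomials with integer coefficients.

Group as (7rk + 5r) + (14k + 10) = r(7k + 5) + 2(7k + 5).
Both groups share the factor (7k + 5).

(7k + 5)(r + 2)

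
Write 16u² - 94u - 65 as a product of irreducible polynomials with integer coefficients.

(2u - 13)(8u + 5)

Need a pair with product 16·(-65) = -1040 and sum -94: that's -104 and 10.
Split the middle term: 16u² - 104u + 10u - 65 = 8u(2u - 13) + 5(2u - 13).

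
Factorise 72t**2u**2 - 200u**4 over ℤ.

8u**2(3t + 5u)(3t - 5u)

Every term has a factor of 8u**2. Then 9t**2 - 25u**2 = (3t)² − (5u)².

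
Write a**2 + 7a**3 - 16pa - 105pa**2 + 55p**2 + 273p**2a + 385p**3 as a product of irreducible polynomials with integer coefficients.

(11p - a)(5p - a)(7p + 7a + 1)

Group: 11p(35p**2 + 28pa + 5p - 7a**2 - a) - a(35p**2 + 28pa + 5p - 7a**2 - a); both groups contain (35p**2 + 28pa + 5p - 7a**2 - a), so (11p - a) is a factor with cofactor 35p**2 + 28pa + 5p - 7a**2 - a.
The cofactor groups again: 35p**2 + 28pa + 5p - 7a**2 - a = 7p(5p - a) + (7a + 1)(5p - a); both groups contain (5p - a), giving (7p + 7a + 1)(5p - a).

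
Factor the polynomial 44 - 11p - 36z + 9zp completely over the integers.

Group as (9zp - 36z) + (-11p + 44) = 9z(p - 4) - 11(p - 4).
Both groups share the factor (p - 4).

(9z - 11)(p - 4)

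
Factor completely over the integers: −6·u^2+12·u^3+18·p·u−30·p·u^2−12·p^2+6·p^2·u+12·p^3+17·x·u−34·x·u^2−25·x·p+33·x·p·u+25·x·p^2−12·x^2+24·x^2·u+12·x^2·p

Group: 3·x·(4·x·p+8·x·u−4·x+3·p^2+3·p·u−3·p−6·u^2+3·u) + (4·p−2·u)·(4·x·p+8·x·u−4·x+3·p^2+3·p·u−3·p−6·u^2+3·u); both groups contain (4·x·p+8·x·u−4·x+3·p^2+3·p·u−3·p−6·u^2+3·u), so (3·x+4·p−2·u) is a factor with cofactor 4·x·p+8·x·u−4·x+3·p^2+3·p·u−3·p−6·u^2+3·u.
The cofactor groups again: 4·x·p+8·x·u−4·x+3·p^2+3·p·u−3·p−6·u^2+3·u = p·(4·x+3·p−3·u) + (2·u−1)·(4·x+3·p−3·u); both groups contain (4·x+3·p−3·u), giving (p+2·u−1)·(4·x+3·p−3·u).

(4·x+3·p−3·u)·(3·x+4·p−2·u)·(p+2·u−1)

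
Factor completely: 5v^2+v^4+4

Substitute u = v^2 to get a quadratic in u, then factor.
v^2+4 is irreducible over ℤ (sum of squares).
v^2+1 is irreducible over ℤ (sum of squares).

(v^2+1)(v^2+4)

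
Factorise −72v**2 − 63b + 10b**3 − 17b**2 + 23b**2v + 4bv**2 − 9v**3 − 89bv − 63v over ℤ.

(2b − v − 7)(5b + 9v + 9)(b + v)

Group: b(10b**2 + 13bv − 17b − 9v**2 − 72v − 63) + v(10b**2 + 13bv − 17b − 9v**2 − 72v − 63); both groups contain (10b**2 + 13bv − 17b − 9v**2 − 72v − 63), so (b + v) is a factor with cofactor 10b**2 + 13bv − 17b − 9v**2 − 72v − 63.
The cofactor groups again: 10b**2 + 13bv − 17b − 9v**2 − 72v − 63 = 5b(2b − v − 7) + (9v + 9)(2b − v − 7); both groups contain (2b − v − 7), giving (5b + 9v + 9)(2b − v − 7).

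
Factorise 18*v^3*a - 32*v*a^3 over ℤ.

Every term has a factor of 2*v*a. Then 9*v^2 - 16*a^2 = (3*v)² − (4*a)².

2*a*v*(3*v - 4*a)*(3*v + 4*a)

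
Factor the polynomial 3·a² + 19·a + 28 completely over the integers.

Need a pair with product 3·28 = 84 and sum 19: that's 12 and 7.
Split the middle term: 3·a² + 12·a + 7·a + 28 = 3·a·(a + 4) + 7·(a + 4).

(3·a + 7)·(a + 4)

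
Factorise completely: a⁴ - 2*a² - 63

Substitute u = a² to get a quadratic in u, then factor.
a² + 7 is irreducible over ℤ (always positive, so no real roots).
a² - 9 is a difference of squares.

(a + 3)*(a - 3)*(a² + 7)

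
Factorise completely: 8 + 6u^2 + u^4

Substitute w = u^2 to get a quadratic in w, then factor.
u^2 + 4 is irreducible over ℤ (sum of squares).
u^2 + 2 is irreducible over ℤ (always positive, so no real roots).

(u^2 + 2)(u^2 + 4)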